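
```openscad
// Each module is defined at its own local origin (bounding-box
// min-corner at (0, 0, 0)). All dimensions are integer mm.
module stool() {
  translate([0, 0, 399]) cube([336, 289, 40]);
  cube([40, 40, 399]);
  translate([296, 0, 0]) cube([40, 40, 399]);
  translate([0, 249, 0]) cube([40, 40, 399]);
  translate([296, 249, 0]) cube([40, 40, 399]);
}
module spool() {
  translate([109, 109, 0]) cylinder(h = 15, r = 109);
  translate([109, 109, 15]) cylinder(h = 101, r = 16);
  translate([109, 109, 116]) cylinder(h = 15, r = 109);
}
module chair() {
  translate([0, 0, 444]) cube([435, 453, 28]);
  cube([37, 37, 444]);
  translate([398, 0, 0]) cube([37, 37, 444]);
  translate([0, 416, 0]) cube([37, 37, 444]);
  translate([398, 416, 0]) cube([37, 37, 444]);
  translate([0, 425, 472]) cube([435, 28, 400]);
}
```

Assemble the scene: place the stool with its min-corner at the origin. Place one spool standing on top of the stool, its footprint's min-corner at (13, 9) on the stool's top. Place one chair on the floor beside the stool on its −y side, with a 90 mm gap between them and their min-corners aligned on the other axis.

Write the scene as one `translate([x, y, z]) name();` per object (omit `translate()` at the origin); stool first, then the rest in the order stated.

stool();
translate([13, 9, 439]) spool();
translate([0, -543, 0]) chair();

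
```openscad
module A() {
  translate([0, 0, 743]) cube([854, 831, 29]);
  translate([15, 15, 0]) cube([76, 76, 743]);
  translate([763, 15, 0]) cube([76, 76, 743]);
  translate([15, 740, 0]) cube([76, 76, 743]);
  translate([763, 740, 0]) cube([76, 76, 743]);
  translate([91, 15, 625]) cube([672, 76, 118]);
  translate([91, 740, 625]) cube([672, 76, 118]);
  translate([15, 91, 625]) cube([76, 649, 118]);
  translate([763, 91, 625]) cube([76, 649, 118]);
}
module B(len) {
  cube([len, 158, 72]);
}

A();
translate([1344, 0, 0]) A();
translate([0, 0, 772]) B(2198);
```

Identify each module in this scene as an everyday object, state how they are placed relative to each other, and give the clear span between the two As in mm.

A is a table. B is a beam. A beam spans the tops of two tables. The clear span between the two tables is 490 mm.

Second table starts at x = 1344; first ends at x = 854; clear span = 1344 − 854 = 490 mm.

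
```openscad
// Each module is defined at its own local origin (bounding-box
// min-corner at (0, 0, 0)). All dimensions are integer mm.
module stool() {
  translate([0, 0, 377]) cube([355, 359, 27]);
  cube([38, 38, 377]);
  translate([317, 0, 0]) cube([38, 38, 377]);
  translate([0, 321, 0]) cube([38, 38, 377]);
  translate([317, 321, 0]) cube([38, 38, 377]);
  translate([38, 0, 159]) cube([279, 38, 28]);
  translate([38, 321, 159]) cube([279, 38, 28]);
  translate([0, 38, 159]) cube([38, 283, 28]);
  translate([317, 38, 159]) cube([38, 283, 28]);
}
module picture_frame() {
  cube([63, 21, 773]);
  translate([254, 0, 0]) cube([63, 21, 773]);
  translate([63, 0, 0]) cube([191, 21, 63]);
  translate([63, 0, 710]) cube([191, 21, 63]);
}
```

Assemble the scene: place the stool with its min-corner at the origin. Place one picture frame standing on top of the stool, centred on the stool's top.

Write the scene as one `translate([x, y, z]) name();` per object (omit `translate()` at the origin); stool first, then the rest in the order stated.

stool();
translate([19, 169, 404]) picture_frame();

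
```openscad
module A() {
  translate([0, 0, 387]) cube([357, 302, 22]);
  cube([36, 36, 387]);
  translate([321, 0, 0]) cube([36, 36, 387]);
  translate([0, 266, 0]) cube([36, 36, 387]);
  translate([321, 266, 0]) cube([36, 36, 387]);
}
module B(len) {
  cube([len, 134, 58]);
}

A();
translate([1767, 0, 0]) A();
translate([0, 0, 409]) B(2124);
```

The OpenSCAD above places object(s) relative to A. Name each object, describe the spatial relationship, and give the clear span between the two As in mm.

A is a stool. B is a beam. A beam spans the tops of two stools. The clear span between the two stools is 1410 mm.

Second stool starts at x = 1767; first ends at x = 357; clear span = 1767 − 357 = 1410 mm.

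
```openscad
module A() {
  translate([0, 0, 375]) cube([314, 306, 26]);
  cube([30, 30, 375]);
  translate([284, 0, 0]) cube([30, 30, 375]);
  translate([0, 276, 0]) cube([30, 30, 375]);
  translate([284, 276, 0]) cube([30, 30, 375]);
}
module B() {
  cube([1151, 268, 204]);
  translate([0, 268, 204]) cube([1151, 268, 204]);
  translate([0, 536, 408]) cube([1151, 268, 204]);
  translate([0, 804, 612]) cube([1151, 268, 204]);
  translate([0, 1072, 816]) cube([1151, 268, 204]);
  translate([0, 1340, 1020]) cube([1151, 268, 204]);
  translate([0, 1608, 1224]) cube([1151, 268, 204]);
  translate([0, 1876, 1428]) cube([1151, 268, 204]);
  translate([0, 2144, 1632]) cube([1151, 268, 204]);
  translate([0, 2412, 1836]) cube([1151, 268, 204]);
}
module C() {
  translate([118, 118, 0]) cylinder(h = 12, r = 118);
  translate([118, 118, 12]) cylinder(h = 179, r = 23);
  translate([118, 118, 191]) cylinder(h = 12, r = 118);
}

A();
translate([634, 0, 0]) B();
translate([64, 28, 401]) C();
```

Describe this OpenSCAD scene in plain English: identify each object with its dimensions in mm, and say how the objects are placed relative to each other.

A is a simple wooden stool: a rectangular seat 314 mm (x) by 306 mm (y), 26 mm thick, top face at z = 401 mm, on four square legs, each 30×30 mm in cross-section. The legs rest on z = 0, each flush with a corner of the seat.

B is a run of 10 identical solid stair steps. Each tread is 1151×268 mm and each step block is 204 mm high. Step 1 rests on the floor; step k is offset from step 1 by (k−1)×268 mm in y and (k−1)×204 mm in z.

C is a spool: two coaxial disc flanges of radius 118 mm and thickness 12 mm, joined by a core cylinder of radius 23 mm and height 179 mm. The lower flange rests on z = 0 and the three cylinders share a vertical axis.

The staircase is on the floor beside the stool on its +x side. The spool is on top of the stool.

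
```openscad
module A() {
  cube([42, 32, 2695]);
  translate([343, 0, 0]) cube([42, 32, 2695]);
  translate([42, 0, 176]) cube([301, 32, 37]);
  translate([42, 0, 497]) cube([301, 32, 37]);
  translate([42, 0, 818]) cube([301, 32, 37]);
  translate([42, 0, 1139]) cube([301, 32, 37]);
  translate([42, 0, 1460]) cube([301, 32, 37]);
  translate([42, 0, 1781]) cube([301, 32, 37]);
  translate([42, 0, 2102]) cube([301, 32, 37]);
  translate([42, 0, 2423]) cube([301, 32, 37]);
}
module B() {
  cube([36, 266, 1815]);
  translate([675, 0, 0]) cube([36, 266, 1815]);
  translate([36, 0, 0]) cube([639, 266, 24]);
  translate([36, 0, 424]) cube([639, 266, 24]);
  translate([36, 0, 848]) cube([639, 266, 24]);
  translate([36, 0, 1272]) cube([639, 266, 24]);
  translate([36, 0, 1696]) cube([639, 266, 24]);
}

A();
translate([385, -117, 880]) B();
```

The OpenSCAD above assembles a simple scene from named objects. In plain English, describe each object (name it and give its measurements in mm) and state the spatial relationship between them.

A is a straight ladder. Two 42×32 mm vertical rails, 2695 mm tall, stand 385 mm apart (outside-to-outside) with their front faces coplanar on the −y side. 8 rungs, each 32 mm deep and 37 mm tall, span between the inner faces of the rails, front faces flush with the rails. The lowest rung's underside is at z = 176 mm and rungs are spaced 321 mm apart (underside to underside).

B is a bookshelf 711 mm wide overall, 266 mm deep and 1815 mm tall. The two sides are 36 mm thick vertical panels. 5 horizontal shelves of 24 mm thickness span between the inner faces of the sides; the lowest shelf sits on the floor and shelves are stacked with a clear vertical gap of 400 mm between each pair.

The bookshelf is beside the ladder with their tops flush at z = 2695.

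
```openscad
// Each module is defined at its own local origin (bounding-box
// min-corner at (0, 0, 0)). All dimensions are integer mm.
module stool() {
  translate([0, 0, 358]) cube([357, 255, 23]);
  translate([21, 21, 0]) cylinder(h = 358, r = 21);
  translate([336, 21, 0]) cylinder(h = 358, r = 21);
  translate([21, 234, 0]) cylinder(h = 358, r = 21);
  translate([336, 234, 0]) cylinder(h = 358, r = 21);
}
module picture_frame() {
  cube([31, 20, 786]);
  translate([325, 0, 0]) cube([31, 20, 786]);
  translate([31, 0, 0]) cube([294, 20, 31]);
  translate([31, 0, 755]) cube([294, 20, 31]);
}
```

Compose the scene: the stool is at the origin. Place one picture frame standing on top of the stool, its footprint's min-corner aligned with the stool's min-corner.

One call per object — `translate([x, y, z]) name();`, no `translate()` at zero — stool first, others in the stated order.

stool();
translate([0, 0, 381]) picture_frame();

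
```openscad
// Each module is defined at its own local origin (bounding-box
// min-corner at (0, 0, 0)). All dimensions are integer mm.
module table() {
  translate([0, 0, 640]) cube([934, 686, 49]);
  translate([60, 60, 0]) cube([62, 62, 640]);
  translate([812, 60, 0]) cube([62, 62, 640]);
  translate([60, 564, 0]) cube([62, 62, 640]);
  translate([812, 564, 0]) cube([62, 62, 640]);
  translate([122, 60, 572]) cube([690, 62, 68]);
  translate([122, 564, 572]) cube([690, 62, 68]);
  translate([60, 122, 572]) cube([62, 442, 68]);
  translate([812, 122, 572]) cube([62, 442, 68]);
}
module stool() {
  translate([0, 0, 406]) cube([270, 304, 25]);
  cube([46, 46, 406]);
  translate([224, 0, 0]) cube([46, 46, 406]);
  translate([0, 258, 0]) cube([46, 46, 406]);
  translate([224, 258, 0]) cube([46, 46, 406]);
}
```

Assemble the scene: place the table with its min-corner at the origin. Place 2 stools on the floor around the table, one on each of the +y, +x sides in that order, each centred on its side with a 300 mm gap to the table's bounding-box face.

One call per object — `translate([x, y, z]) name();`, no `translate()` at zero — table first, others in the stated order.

table();
translate([332, 986, 0]) stool();
translate([1234, 191, 0]) stool();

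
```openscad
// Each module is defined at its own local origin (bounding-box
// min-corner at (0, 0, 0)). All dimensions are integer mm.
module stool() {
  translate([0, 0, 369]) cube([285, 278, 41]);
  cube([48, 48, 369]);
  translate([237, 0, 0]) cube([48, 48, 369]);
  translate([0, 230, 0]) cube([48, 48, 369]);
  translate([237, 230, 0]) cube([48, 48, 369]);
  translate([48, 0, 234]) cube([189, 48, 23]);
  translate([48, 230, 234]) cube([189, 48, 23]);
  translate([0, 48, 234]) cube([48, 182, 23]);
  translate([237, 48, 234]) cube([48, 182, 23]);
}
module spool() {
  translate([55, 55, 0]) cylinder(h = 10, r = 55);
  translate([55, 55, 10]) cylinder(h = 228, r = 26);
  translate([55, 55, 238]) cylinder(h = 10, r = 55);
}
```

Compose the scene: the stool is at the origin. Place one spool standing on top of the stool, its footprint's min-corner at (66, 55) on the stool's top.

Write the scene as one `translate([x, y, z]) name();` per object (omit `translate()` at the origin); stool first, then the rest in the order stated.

stool();
translate([66, 55, 410]) spool();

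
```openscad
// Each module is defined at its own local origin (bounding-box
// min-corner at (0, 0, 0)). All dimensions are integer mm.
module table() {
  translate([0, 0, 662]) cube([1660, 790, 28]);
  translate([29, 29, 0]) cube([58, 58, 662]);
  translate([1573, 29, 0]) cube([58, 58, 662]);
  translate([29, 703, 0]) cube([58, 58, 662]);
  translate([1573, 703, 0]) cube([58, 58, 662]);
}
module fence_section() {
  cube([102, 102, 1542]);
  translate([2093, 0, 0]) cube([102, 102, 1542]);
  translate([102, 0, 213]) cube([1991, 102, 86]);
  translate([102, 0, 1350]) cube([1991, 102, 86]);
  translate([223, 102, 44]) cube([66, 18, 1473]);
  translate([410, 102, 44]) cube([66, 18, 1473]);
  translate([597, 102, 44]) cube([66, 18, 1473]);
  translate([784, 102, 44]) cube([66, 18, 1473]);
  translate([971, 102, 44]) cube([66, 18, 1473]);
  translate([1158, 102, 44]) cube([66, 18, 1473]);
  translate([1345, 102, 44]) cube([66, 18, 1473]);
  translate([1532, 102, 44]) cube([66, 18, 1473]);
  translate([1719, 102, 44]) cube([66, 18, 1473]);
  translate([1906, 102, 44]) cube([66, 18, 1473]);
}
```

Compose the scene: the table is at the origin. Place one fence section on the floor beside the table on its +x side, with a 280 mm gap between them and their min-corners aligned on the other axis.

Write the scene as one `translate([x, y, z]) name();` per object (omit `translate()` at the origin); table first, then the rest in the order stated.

table();
translate([1940, 0, 0]) fence_section();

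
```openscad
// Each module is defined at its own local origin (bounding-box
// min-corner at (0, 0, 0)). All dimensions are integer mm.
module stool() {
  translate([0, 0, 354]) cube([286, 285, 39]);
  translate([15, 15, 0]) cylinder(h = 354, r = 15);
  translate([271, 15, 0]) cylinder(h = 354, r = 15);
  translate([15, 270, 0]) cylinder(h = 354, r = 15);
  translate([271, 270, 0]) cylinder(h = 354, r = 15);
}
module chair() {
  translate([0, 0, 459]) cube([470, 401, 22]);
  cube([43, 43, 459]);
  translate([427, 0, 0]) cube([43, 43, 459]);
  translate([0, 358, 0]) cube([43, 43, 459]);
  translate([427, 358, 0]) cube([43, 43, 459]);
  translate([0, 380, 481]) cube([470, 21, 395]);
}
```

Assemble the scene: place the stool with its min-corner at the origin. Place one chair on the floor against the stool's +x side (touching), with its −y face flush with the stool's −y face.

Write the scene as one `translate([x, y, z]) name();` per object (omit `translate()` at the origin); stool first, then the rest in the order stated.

stool();
translate([286, 0, 0]) chair();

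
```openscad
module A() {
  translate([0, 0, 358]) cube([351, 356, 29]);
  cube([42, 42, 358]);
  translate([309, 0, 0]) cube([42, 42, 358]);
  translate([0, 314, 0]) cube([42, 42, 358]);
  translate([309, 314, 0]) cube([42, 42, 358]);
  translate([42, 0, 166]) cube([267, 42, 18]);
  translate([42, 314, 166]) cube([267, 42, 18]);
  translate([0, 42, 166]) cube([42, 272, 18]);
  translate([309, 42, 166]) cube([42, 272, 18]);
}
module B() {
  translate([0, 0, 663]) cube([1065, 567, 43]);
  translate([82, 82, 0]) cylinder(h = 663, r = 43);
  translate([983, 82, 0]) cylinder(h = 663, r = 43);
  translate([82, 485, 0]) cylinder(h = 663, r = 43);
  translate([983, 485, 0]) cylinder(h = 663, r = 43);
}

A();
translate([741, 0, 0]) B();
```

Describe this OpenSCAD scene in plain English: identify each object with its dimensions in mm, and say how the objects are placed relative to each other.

A is a four-legged stool. The seat is 351×356 mm, 29 mm thick, top at z = 387 mm. It stands on four square legs, each 42×42 mm in cross-section, from z = 0 to the seat underside, each flush with a corner of the seat. Four stretchers, 42 mm wide and 18 mm tall, connect adjacent legs with their undersides at z = 166 mm, each running between the inner faces of the legs it joins and aligned with the legs' outer faces on the other axis.

B is a table: top 1065 mm (x) × 567 mm (y), 43 mm thick, upper face at z = 706 mm, on four round legs of 86 mm diameter, each leg's bounding box inset 39 mm from the nearest pair of top edges, running from z = 0 to the bottom of the top.

The table is on the floor beside the stool on its +x side.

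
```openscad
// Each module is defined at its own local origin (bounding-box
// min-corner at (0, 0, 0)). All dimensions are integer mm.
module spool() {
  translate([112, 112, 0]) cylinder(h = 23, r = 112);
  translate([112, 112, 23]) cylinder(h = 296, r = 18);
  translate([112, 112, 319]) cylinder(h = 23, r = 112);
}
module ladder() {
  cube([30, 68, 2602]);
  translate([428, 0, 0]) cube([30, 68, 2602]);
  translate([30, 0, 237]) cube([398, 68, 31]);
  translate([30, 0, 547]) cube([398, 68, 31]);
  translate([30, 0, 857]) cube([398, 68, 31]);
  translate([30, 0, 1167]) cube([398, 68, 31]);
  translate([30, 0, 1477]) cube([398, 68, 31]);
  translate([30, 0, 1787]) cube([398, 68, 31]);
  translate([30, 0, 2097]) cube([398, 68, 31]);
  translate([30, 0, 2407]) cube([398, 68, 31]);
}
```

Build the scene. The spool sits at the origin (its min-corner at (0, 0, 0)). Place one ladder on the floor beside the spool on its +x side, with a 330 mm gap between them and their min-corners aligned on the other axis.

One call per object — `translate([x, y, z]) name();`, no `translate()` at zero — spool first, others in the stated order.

spool();
translate([554, 0, 0]) ladder();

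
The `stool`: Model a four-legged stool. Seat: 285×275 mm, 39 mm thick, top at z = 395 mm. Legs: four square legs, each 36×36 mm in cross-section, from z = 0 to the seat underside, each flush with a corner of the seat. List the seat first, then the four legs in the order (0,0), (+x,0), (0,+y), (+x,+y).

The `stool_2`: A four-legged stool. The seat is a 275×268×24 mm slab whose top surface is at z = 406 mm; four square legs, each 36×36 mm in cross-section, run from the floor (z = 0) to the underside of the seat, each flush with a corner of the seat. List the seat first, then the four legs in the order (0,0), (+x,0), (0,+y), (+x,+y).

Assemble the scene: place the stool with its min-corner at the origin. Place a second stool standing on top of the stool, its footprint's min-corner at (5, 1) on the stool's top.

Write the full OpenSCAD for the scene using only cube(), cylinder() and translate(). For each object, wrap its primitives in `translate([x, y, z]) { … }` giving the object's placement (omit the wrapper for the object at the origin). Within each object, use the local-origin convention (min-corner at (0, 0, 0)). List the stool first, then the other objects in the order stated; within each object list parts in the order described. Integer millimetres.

translate([0, 0, 356]) cube([285, 275, 39]);
cube([36, 36, 356]);
translate([249, 0, 0]) cube([36, 36, 356]);
translate([0, 239, 0]) cube([36, 36, 356]);
translate([249, 239, 0]) cube([36, 36, 356]);
translate([5, 1, 395]) {
  translate([0, 0, 382]) cube([275, 268, 24]);
  cube([36, 36, 382]);
  translate([239, 0, 0]) cube([36, 36, 382]);
  translate([0, 232, 0]) cube([36, 36, 382]);
  translate([239, 232, 0]) cube([36, 36, 382]);
}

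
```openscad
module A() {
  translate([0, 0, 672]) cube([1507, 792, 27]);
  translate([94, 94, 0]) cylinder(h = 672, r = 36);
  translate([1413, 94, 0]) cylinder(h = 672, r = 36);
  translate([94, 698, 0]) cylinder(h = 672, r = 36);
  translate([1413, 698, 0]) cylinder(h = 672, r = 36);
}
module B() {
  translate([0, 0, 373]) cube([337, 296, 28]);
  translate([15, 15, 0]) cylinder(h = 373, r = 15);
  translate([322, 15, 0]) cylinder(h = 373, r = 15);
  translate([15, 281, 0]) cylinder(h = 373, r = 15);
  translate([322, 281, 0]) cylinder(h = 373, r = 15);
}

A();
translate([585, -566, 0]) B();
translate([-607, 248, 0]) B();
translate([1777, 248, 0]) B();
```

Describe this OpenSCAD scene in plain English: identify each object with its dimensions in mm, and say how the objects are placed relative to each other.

A is a table with a 1507×792 mm rectangular top, 27 mm thick, top surface at z = 699 mm, supported by four round legs of 72 mm diameter, each leg's bounding box inset 58 mm from the nearest pair of top edges, running from the floor.

B is a simple wooden stool: a rectangular seat 337 mm (x) by 296 mm (y), 28 mm thick, top face at z = 401 mm, on four round legs, each 30 mm in diameter. The legs rest on z = 0, each leg's axis is inset half a diameter from the nearest pair of seat edges (so the leg's bounding box is flush with the corner).

Three stools sit around the table at the −y, −x, +x sides.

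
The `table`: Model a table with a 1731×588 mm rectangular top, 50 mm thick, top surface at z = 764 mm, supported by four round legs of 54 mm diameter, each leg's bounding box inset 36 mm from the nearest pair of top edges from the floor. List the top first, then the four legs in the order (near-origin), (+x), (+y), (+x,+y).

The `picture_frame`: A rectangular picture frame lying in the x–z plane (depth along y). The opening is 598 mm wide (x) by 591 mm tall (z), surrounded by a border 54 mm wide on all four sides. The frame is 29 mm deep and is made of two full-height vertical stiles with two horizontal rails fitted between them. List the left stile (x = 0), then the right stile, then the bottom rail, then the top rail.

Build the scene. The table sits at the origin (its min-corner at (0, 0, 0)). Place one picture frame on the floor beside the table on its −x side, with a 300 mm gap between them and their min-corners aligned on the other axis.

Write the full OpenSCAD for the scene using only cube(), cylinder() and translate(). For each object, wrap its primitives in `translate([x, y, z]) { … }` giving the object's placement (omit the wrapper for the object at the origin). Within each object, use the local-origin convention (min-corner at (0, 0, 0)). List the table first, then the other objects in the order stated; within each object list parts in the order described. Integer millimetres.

translate([0, 0, 714]) cube([1731, 588, 50]);
translate([63, 63, 0]) cylinder(h = 714, r = 27);
translate([1668, 63, 0]) cylinder(h = 714, r = 27);
translate([63, 525, 0]) cylinder(h = 714, r = 27);
translate([1668, 525, 0]) cylinder(h = 714, r = 27);
translate([-1006, 0, 0]) {
  cube([54, 29, 699]);
  translate([652, 0, 0]) cube([54, 29, 699]);
  translate([54, 0, 0]) cube([598, 29, 54]);
  translate([54, 0, 645]) cube([598, 29, 54]);
}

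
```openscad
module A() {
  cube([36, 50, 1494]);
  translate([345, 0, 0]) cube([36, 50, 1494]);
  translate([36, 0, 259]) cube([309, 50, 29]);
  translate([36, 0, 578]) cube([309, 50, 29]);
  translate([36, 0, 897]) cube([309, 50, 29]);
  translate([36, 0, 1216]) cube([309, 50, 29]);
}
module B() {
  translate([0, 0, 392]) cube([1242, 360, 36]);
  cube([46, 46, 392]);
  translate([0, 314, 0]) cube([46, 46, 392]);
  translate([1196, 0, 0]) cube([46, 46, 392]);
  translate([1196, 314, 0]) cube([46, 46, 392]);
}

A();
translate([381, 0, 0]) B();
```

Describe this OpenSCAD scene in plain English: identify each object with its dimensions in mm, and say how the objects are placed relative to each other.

A is a straight ladder. Two 36×50 mm vertical rails, 1494 mm tall, stand 381 mm apart (outside-to-outside) with their front faces coplanar on the −y side. 4 rungs, each 50 mm deep and 29 mm tall, span between the inner faces of the rails, front faces flush with the rails. The lowest rung's underside is at z = 259 mm and rungs are spaced 319 mm apart (underside to underside).

B is a bench: a 1242×360 mm seat slab, 36 mm thick, top at z = 428 mm, on four 46×46 mm square legs flush with the seat corners and standing on z = 0.

The bench is against the ladder's +x side, with their −y faces flush.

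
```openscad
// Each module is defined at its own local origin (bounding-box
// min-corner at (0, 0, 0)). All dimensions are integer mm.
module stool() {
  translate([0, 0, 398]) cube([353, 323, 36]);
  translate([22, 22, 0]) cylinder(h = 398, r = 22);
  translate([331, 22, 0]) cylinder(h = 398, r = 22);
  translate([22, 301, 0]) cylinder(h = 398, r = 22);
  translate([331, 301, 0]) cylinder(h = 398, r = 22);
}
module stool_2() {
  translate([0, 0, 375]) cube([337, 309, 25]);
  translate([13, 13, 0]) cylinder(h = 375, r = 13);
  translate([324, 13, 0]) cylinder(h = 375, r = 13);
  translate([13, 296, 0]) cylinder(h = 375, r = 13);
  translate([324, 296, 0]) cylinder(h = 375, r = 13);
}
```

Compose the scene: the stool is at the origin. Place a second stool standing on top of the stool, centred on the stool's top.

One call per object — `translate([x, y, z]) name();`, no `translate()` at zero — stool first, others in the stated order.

stool();
translate([8, 7, 434]) stool_2();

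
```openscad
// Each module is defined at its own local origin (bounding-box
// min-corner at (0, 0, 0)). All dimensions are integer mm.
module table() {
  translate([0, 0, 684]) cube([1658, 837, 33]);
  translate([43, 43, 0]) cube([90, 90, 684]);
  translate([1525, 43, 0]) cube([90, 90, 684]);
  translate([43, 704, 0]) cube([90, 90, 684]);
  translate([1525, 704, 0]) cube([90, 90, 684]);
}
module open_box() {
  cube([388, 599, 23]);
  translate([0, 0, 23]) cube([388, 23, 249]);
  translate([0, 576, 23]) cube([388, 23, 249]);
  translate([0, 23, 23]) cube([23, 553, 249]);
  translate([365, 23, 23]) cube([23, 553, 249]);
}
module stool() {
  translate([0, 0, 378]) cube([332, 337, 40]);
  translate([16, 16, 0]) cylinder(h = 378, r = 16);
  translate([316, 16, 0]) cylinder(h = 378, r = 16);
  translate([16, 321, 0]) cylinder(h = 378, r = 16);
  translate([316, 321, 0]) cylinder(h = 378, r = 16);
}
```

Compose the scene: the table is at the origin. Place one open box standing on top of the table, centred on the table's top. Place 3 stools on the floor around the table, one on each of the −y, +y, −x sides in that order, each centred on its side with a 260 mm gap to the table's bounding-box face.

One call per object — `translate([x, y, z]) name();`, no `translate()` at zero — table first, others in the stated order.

table();
translate([635, 119, 717]) open_box();
translate([663, -597, 0]) stool();
translate([663, 1097, 0]) stool();
translate([-592, 250, 0]) stool();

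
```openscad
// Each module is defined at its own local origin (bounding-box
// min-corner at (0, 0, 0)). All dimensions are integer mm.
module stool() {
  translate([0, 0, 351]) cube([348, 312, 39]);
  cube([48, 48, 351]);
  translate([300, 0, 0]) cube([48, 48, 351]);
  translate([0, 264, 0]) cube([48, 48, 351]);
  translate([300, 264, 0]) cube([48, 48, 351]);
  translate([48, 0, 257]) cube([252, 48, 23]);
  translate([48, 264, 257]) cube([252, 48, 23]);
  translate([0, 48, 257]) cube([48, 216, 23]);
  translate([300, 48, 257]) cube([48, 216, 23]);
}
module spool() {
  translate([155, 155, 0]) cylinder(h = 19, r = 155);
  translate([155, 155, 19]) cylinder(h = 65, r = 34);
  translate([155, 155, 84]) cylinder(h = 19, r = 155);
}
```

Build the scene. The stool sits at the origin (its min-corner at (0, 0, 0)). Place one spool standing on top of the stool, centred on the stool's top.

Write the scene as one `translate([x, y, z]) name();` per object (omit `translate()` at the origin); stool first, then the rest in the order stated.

stool();
translate([19, 1, 390]) spool();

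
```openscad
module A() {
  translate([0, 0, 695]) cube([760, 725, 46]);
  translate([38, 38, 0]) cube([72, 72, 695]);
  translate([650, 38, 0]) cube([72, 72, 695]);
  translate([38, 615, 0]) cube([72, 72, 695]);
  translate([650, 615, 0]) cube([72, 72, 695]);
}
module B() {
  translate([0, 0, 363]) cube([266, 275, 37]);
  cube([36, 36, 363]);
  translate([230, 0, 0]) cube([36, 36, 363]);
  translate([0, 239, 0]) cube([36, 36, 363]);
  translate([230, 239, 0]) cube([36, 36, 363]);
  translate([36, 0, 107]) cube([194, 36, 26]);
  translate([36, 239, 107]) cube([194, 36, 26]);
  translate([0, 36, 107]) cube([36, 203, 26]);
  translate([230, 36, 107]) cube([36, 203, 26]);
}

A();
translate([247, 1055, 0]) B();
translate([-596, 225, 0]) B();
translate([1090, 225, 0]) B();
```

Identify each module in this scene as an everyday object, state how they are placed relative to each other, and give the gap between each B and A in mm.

A is a table. B is a stool. Three stools sit around the table at the +y, −x, +x sides. The gap between each stool and the table is 330 mm.

Each stool's nearest face is 330 mm from the table's bounding box.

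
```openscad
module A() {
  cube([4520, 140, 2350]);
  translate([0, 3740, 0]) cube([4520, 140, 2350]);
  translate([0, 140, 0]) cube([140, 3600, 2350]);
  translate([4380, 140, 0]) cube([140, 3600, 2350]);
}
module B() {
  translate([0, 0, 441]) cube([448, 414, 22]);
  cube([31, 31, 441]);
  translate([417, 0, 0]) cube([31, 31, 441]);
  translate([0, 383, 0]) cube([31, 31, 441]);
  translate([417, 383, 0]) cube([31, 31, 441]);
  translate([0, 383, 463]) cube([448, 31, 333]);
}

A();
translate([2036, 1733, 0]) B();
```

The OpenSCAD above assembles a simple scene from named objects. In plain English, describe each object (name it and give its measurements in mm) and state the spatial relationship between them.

A is a box-shaped house frame (walls only): outside footprint 4520×3880 mm, wall height 2350 mm, wall thickness 140 mm. The two y-facing walls run the full x-width; the two x-facing walls fit between the inner faces of the y-facing walls.

B is a chair: 448×414 mm seat, 22 mm thick, top at z = 463 mm, on four 31 mm square corner legs flush with the seat edges. A 31 mm thick backrest slab spans the full seat width, extending 333 mm above the seat top, its back face flush with the seat's +y edge.

The chair sits inside the house frame, centred.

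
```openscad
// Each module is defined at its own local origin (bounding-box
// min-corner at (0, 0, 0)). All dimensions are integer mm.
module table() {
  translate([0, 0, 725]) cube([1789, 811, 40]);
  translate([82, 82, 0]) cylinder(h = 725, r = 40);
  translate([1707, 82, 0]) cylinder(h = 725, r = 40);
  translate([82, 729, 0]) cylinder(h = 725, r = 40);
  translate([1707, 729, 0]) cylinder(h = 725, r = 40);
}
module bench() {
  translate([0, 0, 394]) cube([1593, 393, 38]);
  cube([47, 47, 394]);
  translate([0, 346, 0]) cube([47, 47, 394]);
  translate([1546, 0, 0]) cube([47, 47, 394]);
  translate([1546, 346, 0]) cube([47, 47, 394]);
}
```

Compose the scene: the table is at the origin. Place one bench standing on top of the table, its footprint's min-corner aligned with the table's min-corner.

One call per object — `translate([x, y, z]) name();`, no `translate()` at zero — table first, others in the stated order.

table();
translate([0, 0, 765]) bench();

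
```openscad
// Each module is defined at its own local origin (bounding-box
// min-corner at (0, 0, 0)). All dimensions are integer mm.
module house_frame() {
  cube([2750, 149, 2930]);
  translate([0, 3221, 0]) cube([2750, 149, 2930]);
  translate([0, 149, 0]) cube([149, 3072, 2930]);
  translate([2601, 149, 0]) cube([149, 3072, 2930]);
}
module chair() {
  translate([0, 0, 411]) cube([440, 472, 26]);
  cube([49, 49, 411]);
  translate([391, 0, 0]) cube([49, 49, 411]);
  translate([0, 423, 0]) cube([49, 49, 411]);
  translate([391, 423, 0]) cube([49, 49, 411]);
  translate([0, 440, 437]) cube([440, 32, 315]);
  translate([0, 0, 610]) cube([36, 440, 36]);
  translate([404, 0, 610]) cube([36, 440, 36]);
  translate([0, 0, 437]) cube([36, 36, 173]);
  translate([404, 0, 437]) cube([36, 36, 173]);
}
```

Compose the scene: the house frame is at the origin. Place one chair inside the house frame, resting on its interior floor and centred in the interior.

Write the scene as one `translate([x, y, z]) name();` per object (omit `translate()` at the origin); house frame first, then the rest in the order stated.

house_frame();
translate([1155, 1449, 0]) chair();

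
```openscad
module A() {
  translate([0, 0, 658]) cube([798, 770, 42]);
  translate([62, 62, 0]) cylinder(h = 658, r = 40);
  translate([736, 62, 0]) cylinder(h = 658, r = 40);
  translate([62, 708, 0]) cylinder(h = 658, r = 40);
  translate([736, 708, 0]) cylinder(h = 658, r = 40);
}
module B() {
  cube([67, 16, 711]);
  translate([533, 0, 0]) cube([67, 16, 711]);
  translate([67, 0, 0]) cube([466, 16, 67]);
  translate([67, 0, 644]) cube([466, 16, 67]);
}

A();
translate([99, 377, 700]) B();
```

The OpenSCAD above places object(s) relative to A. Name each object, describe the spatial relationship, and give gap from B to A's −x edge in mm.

The picture frame's min-x is at 99; the table's min-x is 0; gap = 99 mm.

A is a table. B is a picture frame. The picture frame is on top of the table, centred. The gap from the picture frame to the table's −x edge is 99 mm.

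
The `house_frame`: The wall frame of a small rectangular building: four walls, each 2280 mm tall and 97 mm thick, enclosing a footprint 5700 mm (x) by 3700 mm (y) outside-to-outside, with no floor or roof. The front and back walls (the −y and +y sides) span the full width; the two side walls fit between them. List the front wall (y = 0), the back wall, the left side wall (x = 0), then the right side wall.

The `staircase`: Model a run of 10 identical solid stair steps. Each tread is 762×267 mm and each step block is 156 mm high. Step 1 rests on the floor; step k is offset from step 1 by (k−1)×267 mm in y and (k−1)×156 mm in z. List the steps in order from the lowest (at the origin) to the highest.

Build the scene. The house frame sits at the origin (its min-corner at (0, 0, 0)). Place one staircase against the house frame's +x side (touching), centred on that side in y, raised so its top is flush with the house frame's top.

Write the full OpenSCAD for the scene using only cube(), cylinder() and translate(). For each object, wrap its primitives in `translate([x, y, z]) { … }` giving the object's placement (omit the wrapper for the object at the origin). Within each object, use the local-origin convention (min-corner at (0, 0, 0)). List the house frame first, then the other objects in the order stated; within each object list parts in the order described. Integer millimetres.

cube([5700, 97, 2280]);
translate([0, 3603, 0]) cube([5700, 97, 2280]);
translate([0, 97, 0]) cube([97, 3506, 2280]);
translate([5603, 97, 0]) cube([97, 3506, 2280]);
translate([5700, 515, 720]) {
  cube([762, 267, 156]);
  translate([0, 267, 156]) cube([762, 267, 156]);
  translate([0, 534, 312]) cube([762, 267, 156]);
  translate([0, 801, 468]) cube([762, 267, 156]);
  translate([0, 1068, 624]) cube([762, 267, 156]);
  translate([0, 1335, 780]) cube([762, 267, 156]);
  translate([0, 1602, 936]) cube([762, 267, 156]);
  translate([0, 1869, 1092]) cube([762, 267, 156]);
  translate([0, 2136, 1248]) cube([762, 267, 156]);
  translate([0, 2403, 1404]) cube([762, 267, 156]);
}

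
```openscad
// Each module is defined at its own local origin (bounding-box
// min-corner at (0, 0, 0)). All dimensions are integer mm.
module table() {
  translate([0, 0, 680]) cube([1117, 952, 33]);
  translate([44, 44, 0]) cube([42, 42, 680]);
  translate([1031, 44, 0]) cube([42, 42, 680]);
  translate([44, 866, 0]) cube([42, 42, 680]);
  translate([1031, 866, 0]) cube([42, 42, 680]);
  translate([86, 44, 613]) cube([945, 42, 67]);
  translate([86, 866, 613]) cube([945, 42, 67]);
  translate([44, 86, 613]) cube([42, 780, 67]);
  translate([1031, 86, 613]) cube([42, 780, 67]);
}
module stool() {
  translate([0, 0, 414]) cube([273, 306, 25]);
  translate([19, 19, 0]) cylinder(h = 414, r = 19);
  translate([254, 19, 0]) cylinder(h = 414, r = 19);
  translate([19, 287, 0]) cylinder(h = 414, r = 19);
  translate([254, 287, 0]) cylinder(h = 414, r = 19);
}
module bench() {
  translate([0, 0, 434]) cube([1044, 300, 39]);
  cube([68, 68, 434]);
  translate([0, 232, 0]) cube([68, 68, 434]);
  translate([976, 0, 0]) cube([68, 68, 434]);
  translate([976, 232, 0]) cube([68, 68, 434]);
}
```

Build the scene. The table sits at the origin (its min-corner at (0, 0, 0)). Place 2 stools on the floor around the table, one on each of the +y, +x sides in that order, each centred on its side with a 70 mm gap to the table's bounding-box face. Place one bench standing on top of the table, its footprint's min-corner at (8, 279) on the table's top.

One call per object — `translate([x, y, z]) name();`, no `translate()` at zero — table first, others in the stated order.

table();
translate([422, 1022, 0]) stool();
translate([1187, 323, 0]) stool();
translate([8, 279, 713]) bench();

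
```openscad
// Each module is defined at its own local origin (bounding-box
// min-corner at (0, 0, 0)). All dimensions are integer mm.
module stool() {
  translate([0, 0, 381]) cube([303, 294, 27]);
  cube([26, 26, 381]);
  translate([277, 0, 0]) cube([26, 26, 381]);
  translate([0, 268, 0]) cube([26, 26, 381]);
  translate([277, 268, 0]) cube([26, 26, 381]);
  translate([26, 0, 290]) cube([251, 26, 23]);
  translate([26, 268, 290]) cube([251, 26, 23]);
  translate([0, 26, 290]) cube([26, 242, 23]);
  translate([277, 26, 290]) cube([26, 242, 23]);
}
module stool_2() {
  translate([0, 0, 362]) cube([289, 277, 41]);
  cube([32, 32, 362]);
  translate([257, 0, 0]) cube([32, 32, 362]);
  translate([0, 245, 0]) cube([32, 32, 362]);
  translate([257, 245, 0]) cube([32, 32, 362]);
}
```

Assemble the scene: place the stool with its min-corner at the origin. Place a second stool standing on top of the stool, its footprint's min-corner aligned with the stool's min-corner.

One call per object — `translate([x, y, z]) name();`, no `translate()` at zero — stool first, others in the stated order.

stool();
translate([0, 0, 408]) stool_2();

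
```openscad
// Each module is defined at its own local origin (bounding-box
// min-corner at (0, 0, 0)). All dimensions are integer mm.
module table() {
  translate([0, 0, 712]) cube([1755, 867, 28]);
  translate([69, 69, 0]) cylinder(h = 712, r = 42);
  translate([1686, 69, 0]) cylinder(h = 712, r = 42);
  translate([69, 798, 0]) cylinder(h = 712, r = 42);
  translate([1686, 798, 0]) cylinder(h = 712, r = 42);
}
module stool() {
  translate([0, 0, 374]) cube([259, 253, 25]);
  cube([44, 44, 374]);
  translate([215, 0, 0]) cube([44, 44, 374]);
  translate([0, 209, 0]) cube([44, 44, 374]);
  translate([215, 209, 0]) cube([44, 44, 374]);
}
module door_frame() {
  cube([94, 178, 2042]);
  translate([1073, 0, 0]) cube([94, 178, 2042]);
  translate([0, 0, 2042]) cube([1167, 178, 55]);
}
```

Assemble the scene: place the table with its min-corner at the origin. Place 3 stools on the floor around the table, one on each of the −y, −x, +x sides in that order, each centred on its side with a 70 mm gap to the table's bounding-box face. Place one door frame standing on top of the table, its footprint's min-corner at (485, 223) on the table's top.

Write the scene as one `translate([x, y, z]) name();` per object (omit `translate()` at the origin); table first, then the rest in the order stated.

table();
translate([748, -323, 0]) stool();
translate([-329, 307, 0]) stool();
translate([1825, 307, 0]) stool();
translate([485, 223, 740]) door_frame();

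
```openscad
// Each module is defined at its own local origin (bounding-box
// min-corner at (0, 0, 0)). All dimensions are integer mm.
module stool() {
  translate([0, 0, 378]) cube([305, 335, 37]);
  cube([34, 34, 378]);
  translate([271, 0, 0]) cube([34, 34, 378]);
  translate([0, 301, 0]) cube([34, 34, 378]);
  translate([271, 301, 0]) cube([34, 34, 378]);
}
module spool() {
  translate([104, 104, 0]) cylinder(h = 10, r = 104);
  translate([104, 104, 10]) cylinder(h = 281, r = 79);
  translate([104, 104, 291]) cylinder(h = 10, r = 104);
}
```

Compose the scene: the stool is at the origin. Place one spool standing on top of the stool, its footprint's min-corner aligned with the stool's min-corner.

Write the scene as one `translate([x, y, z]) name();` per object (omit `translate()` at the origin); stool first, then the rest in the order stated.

stool();
translate([0, 0, 415]) spool();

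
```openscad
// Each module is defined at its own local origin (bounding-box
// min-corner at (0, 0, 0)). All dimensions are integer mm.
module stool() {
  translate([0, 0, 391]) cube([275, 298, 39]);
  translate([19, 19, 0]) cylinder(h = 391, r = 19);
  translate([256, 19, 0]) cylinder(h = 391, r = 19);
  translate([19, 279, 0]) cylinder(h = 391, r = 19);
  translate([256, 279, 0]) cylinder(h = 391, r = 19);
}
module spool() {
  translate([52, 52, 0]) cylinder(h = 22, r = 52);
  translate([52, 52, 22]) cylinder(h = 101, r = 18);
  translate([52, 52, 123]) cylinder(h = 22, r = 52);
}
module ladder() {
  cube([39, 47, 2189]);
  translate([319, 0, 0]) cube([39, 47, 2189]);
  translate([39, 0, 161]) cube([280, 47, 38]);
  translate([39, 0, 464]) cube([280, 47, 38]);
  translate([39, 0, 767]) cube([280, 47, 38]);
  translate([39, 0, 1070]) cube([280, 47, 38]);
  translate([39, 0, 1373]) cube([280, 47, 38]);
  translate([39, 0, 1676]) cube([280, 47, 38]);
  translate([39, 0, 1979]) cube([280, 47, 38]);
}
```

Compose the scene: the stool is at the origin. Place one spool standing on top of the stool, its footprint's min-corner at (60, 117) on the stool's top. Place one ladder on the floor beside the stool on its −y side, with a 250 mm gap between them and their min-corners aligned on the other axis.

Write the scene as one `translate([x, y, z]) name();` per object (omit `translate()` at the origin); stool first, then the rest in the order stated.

stool();
translate([60, 117, 430]) spool();
translate([0, -297, 0]) ladder();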